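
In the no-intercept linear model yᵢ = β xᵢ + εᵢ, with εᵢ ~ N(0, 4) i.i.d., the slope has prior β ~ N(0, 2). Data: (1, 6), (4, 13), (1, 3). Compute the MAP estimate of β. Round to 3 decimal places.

β̂_MAP = 3.050

log p(β | y) = −Σ(yᵢ − βxᵢ)²/(2·4) − β²/(2·2) + const.
Setting the derivative to zero: Σxᵢ(yᵢ − βxᵢ)/4 − β/2 = 0, so β = Σxᵢyᵢ / (Σxᵢ² + σ²/τ²).
Σxᵢyᵢ = 1·6 + 4·13 + 1·3 = 61; Σxᵢ² = 18; σ²/τ² = 2.
β̂_MAP = 61 / (18 + 2) = 61/20 ≈ 3.050.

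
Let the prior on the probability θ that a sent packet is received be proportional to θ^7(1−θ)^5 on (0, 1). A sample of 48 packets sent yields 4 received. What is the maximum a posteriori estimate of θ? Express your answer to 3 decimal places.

θ̂_MAP = 0.183

The prior density ∝ θ^7(1−θ)^5 is the kernel of Beta(8, 6).
Data: 4 successes in 48 trials. The binomial likelihood contributes θ^4(1−θ)^44, so the posterior is Beta(8+4, 6+44) = Beta(12, 50).
For Beta(a, b) with a, b > 1 the mode is (a−1)/(a+b−2) = 11/60 ≈ 0.183.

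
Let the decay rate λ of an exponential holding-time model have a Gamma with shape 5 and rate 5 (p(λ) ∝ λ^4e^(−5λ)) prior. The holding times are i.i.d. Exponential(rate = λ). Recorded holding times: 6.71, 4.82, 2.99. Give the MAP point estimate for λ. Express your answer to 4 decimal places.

The Exponential(rate=λ) likelihood is ∝ λ^n e^(−λΣtᵢ). Here n = 3 and Σtᵢ = 6.71 + 4.82 + 2.99 = 14.52.
Posterior ∝ λ^4e^(−5λ) · λ^3e^(−14.52λ) = λ^7e^(−19.52λ), i.e. Gamma(8, 19.52).
Mode = (a−1)/b = 7/19.52 ≈ 0.3586.

λ̂_MAP = 0.3586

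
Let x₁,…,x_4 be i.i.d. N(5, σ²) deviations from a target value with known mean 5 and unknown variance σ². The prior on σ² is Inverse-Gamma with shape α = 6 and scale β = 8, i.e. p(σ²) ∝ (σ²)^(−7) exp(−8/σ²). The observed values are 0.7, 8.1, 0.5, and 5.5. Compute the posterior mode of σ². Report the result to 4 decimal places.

σ̂²_MAP = 3.5889

Sum of squared deviations about the known mean: SS = (0.7−5)² + (8.1−5)² + (0.5−5)² + (5.5−5)² = 48.6.
The Normal likelihood contributes (σ²)^(−n/2) exp(−SS/(2σ²)), so the posterior is Inverse-Gamma(α + n/2, β + SS/2) = Inverse-Gamma(8, 32.3).
The mode of Inverse-Gamma(a, b) is b/(a+1) = 32.3/9 ≈ 3.5889.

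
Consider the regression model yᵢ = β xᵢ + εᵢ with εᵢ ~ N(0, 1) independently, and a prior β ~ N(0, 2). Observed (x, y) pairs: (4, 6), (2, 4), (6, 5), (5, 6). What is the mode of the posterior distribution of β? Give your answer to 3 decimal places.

β̂_MAP = 1.129

log p(β | y) = −Σ(yᵢ − βxᵢ)²/(2·1) − β²/(2·2) + const.
Setting the derivative to zero: Σxᵢ(yᵢ − βxᵢ)/1 − β/2 = 0, so β = Σxᵢyᵢ / (Σxᵢ² + σ²/τ²).
Σxᵢyᵢ = 4·6 + 2·4 + 6·5 + 5·6 = 92; Σxᵢ² = 81; σ²/τ² = 0.5.
β̂_MAP = 92 / (81 + 0.5) = 92/81.5 ≈ 1.129.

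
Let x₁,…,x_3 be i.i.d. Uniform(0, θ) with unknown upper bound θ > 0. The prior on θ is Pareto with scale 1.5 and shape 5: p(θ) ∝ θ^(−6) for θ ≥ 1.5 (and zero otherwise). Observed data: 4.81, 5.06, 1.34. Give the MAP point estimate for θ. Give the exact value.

The Uniform(0, θ) likelihood is θ^(−n) for θ ≥ max(xᵢ), zero otherwise. Here max(xᵢ) = 5.06.
Posterior ∝ θ^(−6) · θ^(−3) = θ^(−9) on θ ≥ max(1.5, 5.06) = 5.06.
This density is strictly decreasing in θ, so the posterior mode lies at the lower boundary of the support.

θ̂_MAP = 5.06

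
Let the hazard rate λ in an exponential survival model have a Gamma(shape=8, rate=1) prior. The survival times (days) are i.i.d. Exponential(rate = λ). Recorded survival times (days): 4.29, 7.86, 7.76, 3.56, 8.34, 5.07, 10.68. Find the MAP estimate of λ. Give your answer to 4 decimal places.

The Exponential(rate=λ) likelihood is ∝ λ^n e^(−λΣtᵢ). Here n = 7 and Σtᵢ = 4.29 + 7.86 + 7.76 + 3.56 + 8.34 + 5.07 + 10.68 = 47.56.
Posterior ∝ λ^7e^(−1λ) · λ^7e^(−47.56λ) = λ^14e^(−48.56λ), i.e. Gamma(15, 48.56).
Mode = (a−1)/b = 14/48.56 ≈ 0.2883.

λ̂_MAP = 0.2883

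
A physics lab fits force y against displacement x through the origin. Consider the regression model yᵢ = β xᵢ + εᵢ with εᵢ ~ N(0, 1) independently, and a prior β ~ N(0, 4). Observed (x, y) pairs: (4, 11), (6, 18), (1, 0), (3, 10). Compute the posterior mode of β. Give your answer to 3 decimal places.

log p(β | y) = −Σ(yᵢ − βxᵢ)²/(2·1) − β²/(2·4) + const.
Setting the derivative to zero: Σxᵢ(yᵢ − βxᵢ)/1 − β/4 = 0, so β = Σxᵢyᵢ / (Σxᵢ² + σ²/τ²).
Σxᵢyᵢ = 4·11 + 6·18 + 1·0 + 3·10 = 182; Σxᵢ² = 62; σ²/τ² = 0.25.
β̂_MAP = 182 / (62 + 0.25) = 182/62.25 ≈ 2.924.

β̂_MAP = 2.924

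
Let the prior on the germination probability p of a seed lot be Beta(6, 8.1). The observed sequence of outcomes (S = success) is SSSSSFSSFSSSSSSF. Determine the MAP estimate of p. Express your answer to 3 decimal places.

Prior: Beta(6, 8.1).
Data: 13 successes in 16 trials (from the sequence). The binomial likelihood contributes p^13(1−p)^3, so the posterior is Beta(6+13, 8.1+3) = Beta(19, 11.1).
For Beta(a, b) with a, b > 1 the mode is (a−1)/(a+b−2) = 18/28.1 ≈ 0.641.

p̂_MAP = 0.641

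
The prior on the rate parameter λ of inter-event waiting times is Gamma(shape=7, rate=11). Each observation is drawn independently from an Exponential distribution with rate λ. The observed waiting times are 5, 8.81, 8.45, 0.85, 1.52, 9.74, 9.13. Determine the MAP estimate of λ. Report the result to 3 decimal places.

λ̂_MAP = 0.239

The Exponential(rate=λ) likelihood is ∝ λ^n e^(−λΣtᵢ). Here n = 7 and Σtᵢ = 5 + 8.81 + 8.45 + 0.85 + 1.52 + 9.74 + 9.13 = 43.50.
Posterior ∝ λ^6e^(−11λ) · λ^7e^(−43.50λ) = λ^13e^(−54.50λ), i.e. Gamma(14, 54.50).
Mode = (a−1)/b = 13/54.50 ≈ 0.239.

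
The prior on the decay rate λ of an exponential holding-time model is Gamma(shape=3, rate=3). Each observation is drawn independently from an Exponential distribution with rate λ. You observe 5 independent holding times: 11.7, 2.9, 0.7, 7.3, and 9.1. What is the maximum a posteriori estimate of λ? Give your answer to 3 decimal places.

The Exponential(rate=λ) likelihood is ∝ λ^n e^(−λΣtᵢ). Here n = 5 and Σtᵢ = 11.7 + 2.9 + 0.7 + 7.3 + 9.1 = 31.7.
Posterior ∝ λ^2e^(−3λ) · λ^5e^(−31.7λ) = λ^7e^(−34.7λ), i.e. Gamma(8, 34.7).
Mode = (a−1)/b = 7/34.7 ≈ 0.202.

λ̂_MAP = 0.202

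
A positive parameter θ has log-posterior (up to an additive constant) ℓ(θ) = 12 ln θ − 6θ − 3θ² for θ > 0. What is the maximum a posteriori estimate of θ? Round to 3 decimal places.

θ̂_MAP = 1.000

ℓ'(θ) = 12/θ − 6 − 6θ. Setting this to zero and multiplying by θ: 6θ² + 6θ − 12 = 0.
θ = (−6 + √(6² + 4·6·12)) / (2·6) = (−6 + √324) / 12 = (−6 + 18)/12 = 1.
ℓ''(θ) = −12/θ² − 6 < 0, confirming a maximum.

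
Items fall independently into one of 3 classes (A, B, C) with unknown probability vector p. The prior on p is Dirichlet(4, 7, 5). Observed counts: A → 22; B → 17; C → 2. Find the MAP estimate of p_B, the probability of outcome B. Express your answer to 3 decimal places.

MAP estimate of p_B = 0.426

The posterior is Dirichlet(αᵢ + nᵢ) = Dirichlet(26, 24, 7).
For a Dirichlet(a₁,…,a_K) with all aᵢ > 1, the mode has j-th component (aⱼ − 1)/(Σaᵢ − K).
Here Σaᵢ = 57 and K = 3, so p_B = (24 − 1)/(57 − 3) = 23/54 ≈ 0.426.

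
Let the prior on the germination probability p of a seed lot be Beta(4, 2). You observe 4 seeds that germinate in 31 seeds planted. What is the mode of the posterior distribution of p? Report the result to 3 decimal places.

p̂_MAP = 0.200

Prior: Beta(4, 2).
Data: 4 successes in 31 trials. The binomial likelihood contributes p^4(1−p)^27, so the posterior is Beta(4+4, 2+27) = Beta(8, 29).
For Beta(a, b) with a, b > 1 the mode is (a−1)/(a+b−2) = 7/35 ≈ 0.200.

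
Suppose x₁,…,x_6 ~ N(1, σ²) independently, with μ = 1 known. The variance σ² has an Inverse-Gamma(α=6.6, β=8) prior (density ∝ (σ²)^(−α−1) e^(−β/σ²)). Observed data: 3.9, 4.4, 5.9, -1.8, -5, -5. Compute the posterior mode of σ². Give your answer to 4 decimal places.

σ̂²_MAP = 6.5953

Sum of squared deviations about the known mean: SS = (3.9−1)² + (4.4−1)² + (5.9−1)² + (-1.8−1)² + (-5−1)² + (-5−1)² = 123.82.
The Normal likelihood contributes (σ²)^(−n/2) exp(−SS/(2σ²)), so the posterior is Inverse-Gamma(α + n/2, β + SS/2) = Inverse-Gamma(9.6, 69.91).
The mode of Inverse-Gamma(a, b) is b/(a+1) = 69.91/10.6 ≈ 6.5953.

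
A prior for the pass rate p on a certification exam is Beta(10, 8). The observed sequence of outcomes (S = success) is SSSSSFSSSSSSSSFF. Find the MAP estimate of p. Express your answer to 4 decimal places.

Prior: Beta(10, 8).
Data: 13 successes in 16 trials (from the sequence). The binomial likelihood contributes p^13(1−p)^3, so the posterior is Beta(10+13, 8+3) = Beta(23, 11).
For Beta(a, b) with a, b > 1 the mode is (a−1)/(a+b−2) = 22/32 ≈ 0.6875.

p̂_MAP = 0.6875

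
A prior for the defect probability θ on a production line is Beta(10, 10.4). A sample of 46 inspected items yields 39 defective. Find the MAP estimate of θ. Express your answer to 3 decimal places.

Prior: Beta(10, 10.4).
Data: 39 successes in 46 trials. The binomial likelihood contributes θ^39(1−θ)^7, so the posterior is Beta(10+39, 10.4+7) = Beta(49, 17.4).
For Beta(a, b) with a, b > 1 the mode is (a−1)/(a+b−2) = 48/64.4 ≈ 0.745.

θ̂_MAP = 0.745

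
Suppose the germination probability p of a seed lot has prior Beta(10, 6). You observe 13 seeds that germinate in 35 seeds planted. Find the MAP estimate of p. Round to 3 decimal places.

Prior: Beta(10, 6).
Data: 13 successes in 35 trials. The binomial likelihood contributes p^13(1−p)^22, so the posterior is Beta(10+13, 6+22) = Beta(23, 28).
For Beta(a, b) with a, b > 1 the mode is (a−1)/(a+b−2) = 22/49 ≈ 0.449.

p̂_MAP = 0.449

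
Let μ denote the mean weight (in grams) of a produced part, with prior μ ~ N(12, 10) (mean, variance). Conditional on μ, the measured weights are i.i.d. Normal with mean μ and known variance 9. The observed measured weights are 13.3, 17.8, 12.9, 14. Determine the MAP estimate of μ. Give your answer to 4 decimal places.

μ̂_MAP = 14.0408

n = 4; x̄ = (13.3 + 17.8 + 12.9 + 14)/4 = 58/4 = 14.5.
For a Normal prior and Normal likelihood with known variance, the posterior is Normal; its mode equals its mean, the precision-weighted average.
Prior precision 1/σ₀² = 1/10 = 0.1; data precision n/σ² = 4/9.
μ̂ = (0.1·12 + (4/9)·14.5) / (0.1 + 4/9) = (344/45)/(49/90) = 688/49 ≈ 14.0408.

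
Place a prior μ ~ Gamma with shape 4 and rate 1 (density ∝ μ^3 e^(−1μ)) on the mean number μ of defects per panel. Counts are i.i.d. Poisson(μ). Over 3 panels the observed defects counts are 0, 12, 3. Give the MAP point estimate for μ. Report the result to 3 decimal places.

μ̂_MAP = 4.500

Σxᵢ = 0+12+3 = 15, with n = 3.
Posterior ∝ μ^3e^(−1μ) · μ^15e^(−3μ) = μ^18e^(−4μ), i.e. Gamma(shape=19, rate=4).
The mode of a Gamma(a, b) with a ≥ 1 (shape–rate) is (a−1)/b = 18/4 ≈ 4.500.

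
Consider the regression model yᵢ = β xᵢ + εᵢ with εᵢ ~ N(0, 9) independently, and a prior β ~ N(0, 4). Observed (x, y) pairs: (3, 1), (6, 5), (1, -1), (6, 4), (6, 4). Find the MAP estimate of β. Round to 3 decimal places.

β̂_MAP = 0.665

log p(β | y) = −Σ(yᵢ − βxᵢ)²/(2·9) − β²/(2·4) + const.
Setting the derivative to zero: Σxᵢ(yᵢ − βxᵢ)/9 − β/4 = 0, so β = Σxᵢyᵢ / (Σxᵢ² + σ²/τ²).
Σxᵢyᵢ = 3·1 + 6·5 + 1·(-1) + 6·4 + 6·4 = 80; Σxᵢ² = 118; σ²/τ² = 2.25.
β̂_MAP = 80 / (118 + 2.25) = 80/120.25 ≈ 0.665.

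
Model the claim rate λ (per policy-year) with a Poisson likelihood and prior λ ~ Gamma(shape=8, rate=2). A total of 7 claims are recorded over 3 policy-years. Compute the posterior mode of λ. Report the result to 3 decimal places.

λ̂_MAP = 2.800

Σxᵢ = 7, n = 3.
Posterior ∝ λ^7e^(−2λ) · λ^7e^(−3λ) = λ^14e^(−5λ), i.e. Gamma(shape=15, rate=5).
The mode of a Gamma(a, b) with a ≥ 1 (shape–rate) is (a−1)/b = 14/5 ≈ 2.800.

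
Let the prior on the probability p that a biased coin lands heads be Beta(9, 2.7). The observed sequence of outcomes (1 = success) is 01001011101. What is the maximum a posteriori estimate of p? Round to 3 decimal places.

p̂_MAP = 0.676

Prior: Beta(9, 2.7).
Data: 6 successes in 11 trials (from the sequence). The binomial likelihood contributes p^6(1−p)^5, so the posterior is Beta(9+6, 2.7+5) = Beta(15, 7.7).
For Beta(a, b) with a, b > 1 the mode is (a−1)/(a+b−2) = 14/20.7 ≈ 0.676.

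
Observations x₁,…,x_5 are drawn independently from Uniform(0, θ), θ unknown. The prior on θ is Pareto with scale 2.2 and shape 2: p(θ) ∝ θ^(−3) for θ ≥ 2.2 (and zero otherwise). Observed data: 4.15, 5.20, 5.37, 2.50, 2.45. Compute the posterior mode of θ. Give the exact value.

The Uniform(0, θ) likelihood is θ^(−n) for θ ≥ max(xᵢ), zero otherwise. Here max(xᵢ) = 5.37.
Posterior ∝ θ^(−3) · θ^(−5) = θ^(−8) on θ ≥ max(2.2, 5.37) = 5.37.
This density is strictly decreasing in θ, so the posterior mode lies at the lower boundary of the support.

θ̂_MAP = 5.37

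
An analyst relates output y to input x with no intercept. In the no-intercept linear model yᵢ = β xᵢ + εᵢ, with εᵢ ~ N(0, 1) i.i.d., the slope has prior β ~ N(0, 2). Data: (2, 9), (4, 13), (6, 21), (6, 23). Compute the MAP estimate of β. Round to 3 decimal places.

log p(β | y) = −Σ(yᵢ − βxᵢ)²/(2·1) − β²/(2·2) + const.
Setting the derivative to zero: Σxᵢ(yᵢ − βxᵢ)/1 − β/2 = 0, so β = Σxᵢyᵢ / (Σxᵢ² + σ²/τ²).
Σxᵢyᵢ = 2·9 + 4·13 + 6·21 + 6·23 = 334; Σxᵢ² = 92; σ²/τ² = 0.5.
β̂_MAP = 334 / (92 + 0.5) = 334/92.5 ≈ 3.611.

β̂_MAP = 3.611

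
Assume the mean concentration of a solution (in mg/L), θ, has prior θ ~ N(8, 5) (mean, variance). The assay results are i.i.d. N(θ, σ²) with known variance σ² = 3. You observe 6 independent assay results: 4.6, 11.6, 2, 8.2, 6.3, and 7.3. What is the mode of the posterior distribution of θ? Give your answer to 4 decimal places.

θ̂_MAP = 6.7879

n = 6; x̄ = (4.6 + 11.6 + 2 + 8.2 + 6.3 + 7.3)/6 = 40/6 = 20/3 ≈ 6.6667.
For a Normal prior and Normal likelihood with known variance, the posterior is Normal; its mode equals its mean, the precision-weighted average.
Prior precision 1/σ₀² = 1/5 = 0.2; data precision n/σ² = 6/3 = 2.
θ̂ = (0.2·8 + 2·(20/3)) / (0.2 + 2) = (224/15)/2.2 = 224/33 ≈ 6.7879.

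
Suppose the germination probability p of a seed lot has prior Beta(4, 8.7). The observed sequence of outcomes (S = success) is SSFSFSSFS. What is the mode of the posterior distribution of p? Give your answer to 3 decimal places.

Prior: Beta(4, 8.7).
Data: 6 successes in 9 trials (from the sequence). The binomial likelihood contributes p^6(1−p)^3, so the posterior is Beta(4+6, 8.7+3) = Beta(10, 11.7).
For Beta(a, b) with a, b > 1 the mode is (a−1)/(a+b−2) = 9/19.7 ≈ 0.457.

p̂_MAP = 0.457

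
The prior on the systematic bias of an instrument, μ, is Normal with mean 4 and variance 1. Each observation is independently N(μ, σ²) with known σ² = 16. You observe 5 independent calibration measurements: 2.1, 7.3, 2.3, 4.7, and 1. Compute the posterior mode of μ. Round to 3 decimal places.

n = 5; x̄ = (2.1 + 7.3 + 2.3 + 4.7 + 1)/5 = 17.4/5 = 3.48.
For a Normal prior and Normal likelihood with known variance, the posterior is Normal; its mode equals its mean, the precision-weighted average.
Prior precision 1/σ₀² = 1/1 = 1; data precision n/σ² = 5/16 = 0.3125.
μ̂ = (1·4 + 0.3125·3.48) / (1 + 0.3125) = 5.0875/1.3125 = 407/105 ≈ 3.876.

μ̂_MAP = 3.876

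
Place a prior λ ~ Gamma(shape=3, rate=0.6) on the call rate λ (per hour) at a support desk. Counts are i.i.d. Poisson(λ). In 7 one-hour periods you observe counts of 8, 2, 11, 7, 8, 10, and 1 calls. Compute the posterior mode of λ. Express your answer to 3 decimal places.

λ̂_MAP = 6.447

Σxᵢ = 8+2+11+7+8+10+1 = 47, with n = 7.
Posterior ∝ λ^2e^(−0.6λ) · λ^47e^(−7λ) = λ^49e^(−7.6λ), i.e. Gamma(shape=50, rate=7.6).
The mode of a Gamma(a, b) with a ≥ 1 (shape–rate) is (a−1)/b = 49/7.6 ≈ 6.447.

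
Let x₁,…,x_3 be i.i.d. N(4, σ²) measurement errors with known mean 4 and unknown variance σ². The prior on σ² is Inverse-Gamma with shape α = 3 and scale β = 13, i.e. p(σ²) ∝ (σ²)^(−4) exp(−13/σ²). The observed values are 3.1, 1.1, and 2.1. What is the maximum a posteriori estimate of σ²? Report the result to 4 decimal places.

Sum of squared deviations about the known mean: SS = (3.1−4)² + (1.1−4)² + (2.1−4)² = 12.83.
The Normal likelihood contributes (σ²)^(−n/2) exp(−SS/(2σ²)), so the posterior is Inverse-Gamma(α + n/2, β + SS/2) = Inverse-Gamma(4.5, 19.415).
The mode of Inverse-Gamma(a, b) is b/(a+1) = 19.415/5.5 ≈ 3.5300.

σ̂²_MAP = 3.5300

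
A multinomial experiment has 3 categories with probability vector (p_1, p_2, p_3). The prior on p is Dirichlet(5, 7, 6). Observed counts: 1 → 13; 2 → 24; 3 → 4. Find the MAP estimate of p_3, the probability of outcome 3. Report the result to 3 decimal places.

The posterior is Dirichlet(αᵢ + nᵢ) = Dirichlet(18, 31, 10).
For a Dirichlet(a₁,…,a_K) with all aᵢ > 1, the mode has j-th component (aⱼ − 1)/(Σaᵢ − K).
Here Σaᵢ = 59 and K = 3, so p_3 = (10 − 1)/(59 − 3) = 9/56 ≈ 0.161.

MAP estimate: 0.161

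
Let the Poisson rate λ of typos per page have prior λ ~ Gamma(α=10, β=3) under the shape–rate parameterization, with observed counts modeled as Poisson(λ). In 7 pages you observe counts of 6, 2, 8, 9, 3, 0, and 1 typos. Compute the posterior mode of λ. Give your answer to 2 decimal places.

Σxᵢ = 6+2+8+9+3+0+1 = 29, with n = 7.
Posterior ∝ λ^9e^(−3λ) · λ^29e^(−7λ) = λ^38e^(−10λ), i.e. Gamma(shape=39, rate=10).
The mode of a Gamma(a, b) with a ≥ 1 (shape–rate) is (a−1)/b = 38/10 ≈ 3.80.

λ̂_MAP = 3.80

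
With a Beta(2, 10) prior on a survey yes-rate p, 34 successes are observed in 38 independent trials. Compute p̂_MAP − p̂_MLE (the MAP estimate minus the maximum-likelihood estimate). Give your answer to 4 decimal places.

Posterior is Beta(36, 14); MAP = (36−1)/(50−2) = 35/48 ≈ 0.72917.
MLE ignores the prior: p̂_MLE = k/n = 34/38 ≈ 0.89474.
Difference = 35/48 − 34/38 = -151/912 ≈ -0.1656.

MAP − MLE = -0.1656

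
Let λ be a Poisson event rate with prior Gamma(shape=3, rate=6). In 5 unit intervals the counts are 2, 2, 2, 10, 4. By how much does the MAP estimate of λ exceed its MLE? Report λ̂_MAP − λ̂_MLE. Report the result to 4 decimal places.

Σxᵢ = 20. Posterior is Gamma(23, 11); MAP = (23−1)/11 = 22/11 ≈ 2.00000.
MLE = x̄ = 20/5 ≈ 4.00000.
Difference = 22/11 − 20/5 = -2 ≈ -2.0000.

MAP − MLE = -2.0000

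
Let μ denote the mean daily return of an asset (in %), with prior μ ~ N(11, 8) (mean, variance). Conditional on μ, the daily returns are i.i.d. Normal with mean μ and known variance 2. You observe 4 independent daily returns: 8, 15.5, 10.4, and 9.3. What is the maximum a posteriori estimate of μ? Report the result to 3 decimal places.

μ̂_MAP = 10.812

n = 4; x̄ = (8 + 15.5 + 10.4 + 9.3)/4 = 43.2/4 = 10.8.
For a Normal prior and Normal likelihood with known variance, the posterior is Normal; its mode equals its mean, the precision-weighted average.
Prior precision 1/σ₀² = 1/8 = 0.125; data precision n/σ² = 4/2 = 2.
μ̂ = (0.125·11 + 2·10.8) / (0.125 + 2) = 22.975/2.125 = 919/85 ≈ 10.812.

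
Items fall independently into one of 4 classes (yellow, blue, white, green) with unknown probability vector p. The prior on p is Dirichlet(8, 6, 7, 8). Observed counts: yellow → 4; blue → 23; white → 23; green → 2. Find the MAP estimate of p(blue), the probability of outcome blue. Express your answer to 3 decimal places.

MAP estimate of p(blue) = 0.364

The posterior is Dirichlet(αᵢ + nᵢ) = Dirichlet(12, 29, 30, 10).
For a Dirichlet(a₁,…,a_K) with all aᵢ > 1, the mode has j-th component (aⱼ − 1)/(Σaᵢ − K).
Here Σaᵢ = 81 and K = 4, so p(blue) = (29 − 1)/(81 − 4) = 28/77 ≈ 0.364.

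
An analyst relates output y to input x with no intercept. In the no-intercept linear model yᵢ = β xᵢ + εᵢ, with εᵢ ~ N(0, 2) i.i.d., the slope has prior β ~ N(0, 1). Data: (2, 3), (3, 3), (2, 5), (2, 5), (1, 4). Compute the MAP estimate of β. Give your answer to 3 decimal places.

log p(β | y) = −Σ(yᵢ − βxᵢ)²/(2·2) − β²/(2·1) + const.
Setting the derivative to zero: Σxᵢ(yᵢ − βxᵢ)/2 − β/1 = 0, so β = Σxᵢyᵢ / (Σxᵢ² + σ²/τ²).
Σxᵢyᵢ = 2·3 + 3·3 + 2·5 + 2·5 + 1·4 = 39; Σxᵢ² = 22; σ²/τ² = 2.
β̂_MAP = 39 / (22 + 2) = 39/24 ≈ 1.625.

β̂_MAP = 1.625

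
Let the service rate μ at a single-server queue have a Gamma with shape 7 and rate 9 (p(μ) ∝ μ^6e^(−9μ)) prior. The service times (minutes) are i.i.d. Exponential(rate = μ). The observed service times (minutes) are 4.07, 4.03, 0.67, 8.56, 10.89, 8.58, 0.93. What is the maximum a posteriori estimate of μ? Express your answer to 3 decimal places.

μ̂_MAP = 0.278

The Exponential(rate=μ) likelihood is ∝ μ^n e^(−μΣtᵢ). Here n = 7 and Σtᵢ = 4.07 + 4.03 + 0.67 + 8.56 + 10.89 + 8.58 + 0.93 = 37.73.
Posterior ∝ μ^6e^(−9μ) · μ^7e^(−37.73μ) = μ^13e^(−46.73μ), i.e. Gamma(14, 46.73).
Mode = (a−1)/b = 13/46.73 ≈ 0.278.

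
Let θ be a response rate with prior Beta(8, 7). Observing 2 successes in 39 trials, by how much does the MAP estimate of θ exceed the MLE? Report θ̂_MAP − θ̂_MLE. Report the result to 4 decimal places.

Posterior is Beta(10, 44); MAP = (10−1)/(54−2) = 9/52 ≈ 0.17308.
MLE ignores the prior: θ̂_MLE = k/n = 2/39 ≈ 0.05128.
Difference = 9/52 − 2/39 = 19/156 ≈ 0.1218.

MAP − MLE = 0.1218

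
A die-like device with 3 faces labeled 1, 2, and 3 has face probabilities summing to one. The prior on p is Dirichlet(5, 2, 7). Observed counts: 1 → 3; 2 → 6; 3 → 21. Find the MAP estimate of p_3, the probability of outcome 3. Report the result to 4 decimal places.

The posterior is Dirichlet(αᵢ + nᵢ) = Dirichlet(8, 8, 28).
For a Dirichlet(a₁,…,a_K) with all aᵢ > 1, the mode has j-th component (aⱼ − 1)/(Σaᵢ − K).
Here Σaᵢ = 44 and K = 3, so p_3 = (28 − 1)/(44 − 3) = 27/41 ≈ 0.6585.

MAP estimate: 0.6585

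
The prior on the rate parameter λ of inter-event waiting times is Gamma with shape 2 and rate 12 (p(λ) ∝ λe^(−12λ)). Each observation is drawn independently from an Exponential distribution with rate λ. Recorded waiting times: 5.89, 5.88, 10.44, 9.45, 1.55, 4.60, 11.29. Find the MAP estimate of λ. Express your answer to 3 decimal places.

The Exponential(rate=λ) likelihood is ∝ λ^n e^(−λΣtᵢ). Here n = 7 and Σtᵢ = 5.89 + 5.88 + 10.44 + 9.45 + 1.55 + 4.60 + 11.29 = 49.10.
Posterior ∝ λe^(−12λ) · λ^7e^(−49.10λ) = λ^8e^(−61.10λ), i.e. Gamma(9, 61.10).
Mode = (a−1)/b = 8/61.10 ≈ 0.131.

λ̂_MAP = 0.131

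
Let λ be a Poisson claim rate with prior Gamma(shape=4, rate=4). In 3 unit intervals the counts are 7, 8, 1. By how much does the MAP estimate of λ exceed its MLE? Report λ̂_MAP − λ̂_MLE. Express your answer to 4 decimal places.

Σxᵢ = 16. Posterior is Gamma(20, 7); MAP = (20−1)/7 = 19/7 ≈ 2.71429.
MLE = x̄ = 16/3 ≈ 5.33333.
Difference = 19/7 − 16/3 = -55/21 ≈ -2.6190.

MAP − MLE = -2.6190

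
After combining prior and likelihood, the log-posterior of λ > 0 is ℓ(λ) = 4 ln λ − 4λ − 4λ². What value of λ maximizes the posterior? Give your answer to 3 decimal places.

ℓ'(λ) = 4/λ − 4 − 8λ. Setting this to zero and multiplying by λ: 8λ² + 4λ − 4 = 0.
λ = (−4 + √(4² + 4·8·4)) / (2·8) = (−4 + √144) / 16 = (−4 + 12)/16 = 1/2.
ℓ''(λ) = −4/λ² − 8 < 0, confirming a maximum.

λ̂_MAP = 0.500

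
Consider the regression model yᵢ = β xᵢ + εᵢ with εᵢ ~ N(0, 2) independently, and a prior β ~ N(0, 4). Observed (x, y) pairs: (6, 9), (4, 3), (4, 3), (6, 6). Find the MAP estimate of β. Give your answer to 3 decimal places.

log p(β | y) = −Σ(yᵢ − βxᵢ)²/(2·2) − β²/(2·4) + const.
Setting the derivative to zero: Σxᵢ(yᵢ − βxᵢ)/2 − β/4 = 0, so β = Σxᵢyᵢ / (Σxᵢ² + σ²/τ²).
Σxᵢyᵢ = 6·9 + 4·3 + 4·3 + 6·6 = 114; Σxᵢ² = 104; σ²/τ² = 0.5.
β̂_MAP = 114 / (104 + 0.5) = 114/104.5 ≈ 1.091.

β̂_MAP = 1.091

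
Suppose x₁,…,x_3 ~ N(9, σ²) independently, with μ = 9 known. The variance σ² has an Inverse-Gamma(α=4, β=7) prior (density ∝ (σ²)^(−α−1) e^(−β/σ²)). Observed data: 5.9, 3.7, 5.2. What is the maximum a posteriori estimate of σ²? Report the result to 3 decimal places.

σ̂²_MAP = 5.088

Sum of squared deviations about the known mean: SS = (5.9−9)² + (3.7−9)² + (5.2−9)² = 52.14.
The Normal likelihood contributes (σ²)^(−n/2) exp(−SS/(2σ²)), so the posterior is Inverse-Gamma(α + n/2, β + SS/2) = Inverse-Gamma(5.5, 33.07).
The mode of Inverse-Gamma(a, b) is b/(a+1) = 33.07/6.5 ≈ 5.088.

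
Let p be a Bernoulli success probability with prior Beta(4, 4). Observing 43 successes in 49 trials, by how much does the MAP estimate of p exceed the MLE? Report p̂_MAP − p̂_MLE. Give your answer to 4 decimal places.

MAP − MLE = -0.0412

Posterior is Beta(47, 10); MAP = (47−1)/(57−2) = 46/55 ≈ 0.83636.
MLE ignores the prior: p̂_MLE = k/n = 43/49 ≈ 0.87755.
Difference = 46/55 − 43/49 = -111/2695 ≈ -0.0412.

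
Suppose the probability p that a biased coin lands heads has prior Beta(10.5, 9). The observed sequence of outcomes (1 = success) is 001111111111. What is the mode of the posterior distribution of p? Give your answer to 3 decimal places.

Prior: Beta(10.5, 9).
Data: 10 successes in 12 trials (from the sequence). The binomial likelihood contributes p^10(1−p)^2, so the posterior is Beta(10.5+10, 9+2) = Beta(20.5, 11).
For Beta(a, b) with a, b > 1 the mode is (a−1)/(a+b−2) = 19.5/29.5 ≈ 0.661.

p̂_MAP = 0.661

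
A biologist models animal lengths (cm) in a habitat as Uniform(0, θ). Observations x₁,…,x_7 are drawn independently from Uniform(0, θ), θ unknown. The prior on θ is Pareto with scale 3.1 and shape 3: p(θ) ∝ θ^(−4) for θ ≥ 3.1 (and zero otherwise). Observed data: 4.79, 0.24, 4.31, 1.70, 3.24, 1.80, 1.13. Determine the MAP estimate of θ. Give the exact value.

θ̂_MAP = 4.79

The Uniform(0, θ) likelihood is θ^(−n) for θ ≥ max(xᵢ), zero otherwise. Here max(xᵢ) = 4.79.
Posterior ∝ θ^(−4) · θ^(−7) = θ^(−11) on θ ≥ max(3.1, 4.79) = 4.79.
This density is strictly decreasing in θ, so the posterior mode lies at the lower boundary of the support.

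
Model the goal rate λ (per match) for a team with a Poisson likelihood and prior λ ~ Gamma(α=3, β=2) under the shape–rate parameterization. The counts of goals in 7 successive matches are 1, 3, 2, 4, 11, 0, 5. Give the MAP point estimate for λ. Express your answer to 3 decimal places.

Σxᵢ = 1+3+2+4+11+0+5 = 26, with n = 7.
Posterior ∝ λ^2e^(−2λ) · λ^26e^(−7λ) = λ^28e^(−9λ), i.e. Gamma(shape=29, rate=9).
The mode of a Gamma(a, b) with a ≥ 1 (shape–rate) is (a−1)/b = 28/9 ≈ 3.111.

λ̂_MAP = 3.111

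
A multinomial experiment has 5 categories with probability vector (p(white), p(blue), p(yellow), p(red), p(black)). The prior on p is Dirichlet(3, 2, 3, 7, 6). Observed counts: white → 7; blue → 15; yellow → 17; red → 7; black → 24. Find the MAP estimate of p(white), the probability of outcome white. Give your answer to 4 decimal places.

MAP estimate of p(white) = 0.1047

The posterior is Dirichlet(αᵢ + nᵢ) = Dirichlet(10, 17, 20, 14, 30).
For a Dirichlet(a₁,…,a_K) with all aᵢ > 1, the mode has j-th component (aⱼ − 1)/(Σaᵢ − K).
Here Σaᵢ = 91 and K = 5, so p(white) = (10 − 1)/(91 − 5) = 9/86 ≈ 0.1047.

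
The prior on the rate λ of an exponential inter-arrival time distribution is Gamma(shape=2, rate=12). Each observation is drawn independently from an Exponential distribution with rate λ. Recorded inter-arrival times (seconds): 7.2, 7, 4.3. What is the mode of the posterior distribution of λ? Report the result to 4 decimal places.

The Exponential(rate=λ) likelihood is ∝ λ^n e^(−λΣtᵢ). Here n = 3 and Σtᵢ = 7.2 + 7 + 4.3 = 18.5.
Posterior ∝ λe^(−12λ) · λ^3e^(−18.5λ) = λ^4e^(−30.5λ), i.e. Gamma(5, 30.5).
Mode = (a−1)/b = 4/30.5 ≈ 0.1311.

λ̂_MAP = 0.1311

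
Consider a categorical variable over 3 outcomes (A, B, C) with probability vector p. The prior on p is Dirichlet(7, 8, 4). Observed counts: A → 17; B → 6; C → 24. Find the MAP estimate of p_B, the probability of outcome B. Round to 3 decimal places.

MAP estimate of p_B = 0.206

The posterior is Dirichlet(αᵢ + nᵢ) = Dirichlet(24, 14, 28).
For a Dirichlet(a₁,…,a_K) with all aᵢ > 1, the mode has j-th component (aⱼ − 1)/(Σaᵢ − K).
Here Σaᵢ = 66 and K = 3, so p_B = (14 − 1)/(66 − 3) = 13/63 ≈ 0.206.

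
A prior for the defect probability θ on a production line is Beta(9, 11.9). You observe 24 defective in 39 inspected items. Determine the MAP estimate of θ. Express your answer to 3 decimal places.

Prior: Beta(9, 11.9).
Data: 24 successes in 39 trials. The binomial likelihood contributes θ^24(1−θ)^15, so the posterior is Beta(9+24, 11.9+15) = Beta(33, 26.9).
For Beta(a, b) with a, b > 1 the mode is (a−1)/(a+b−2) = 32/57.9 ≈ 0.553.

θ̂_MAP = 0.553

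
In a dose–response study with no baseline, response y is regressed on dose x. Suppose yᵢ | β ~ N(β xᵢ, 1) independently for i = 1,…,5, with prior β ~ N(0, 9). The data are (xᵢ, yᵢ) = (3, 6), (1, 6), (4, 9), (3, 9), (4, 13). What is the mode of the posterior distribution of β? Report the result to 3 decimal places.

log p(β | y) = −Σ(yᵢ − βxᵢ)²/(2·1) − β²/(2·9) + const.
Setting the derivative to zero: Σxᵢ(yᵢ − βxᵢ)/1 − β/9 = 0, so β = Σxᵢyᵢ / (Σxᵢ² + σ²/τ²).
Σxᵢyᵢ = 3·6 + 1·6 + 4·9 + 3·9 + 4·13 = 139; Σxᵢ² = 51; σ²/τ² = 1/9.
β̂_MAP = 139 / (51 + 1/9) = 139/(460/9) = 1251/460 ≈ 2.720.

β̂_MAP = 2.720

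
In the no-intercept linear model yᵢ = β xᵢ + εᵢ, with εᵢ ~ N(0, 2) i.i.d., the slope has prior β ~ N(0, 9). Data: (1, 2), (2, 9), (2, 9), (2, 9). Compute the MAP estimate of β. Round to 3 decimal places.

log p(β | y) = −Σ(yᵢ − βxᵢ)²/(2·2) − β²/(2·9) + const.
Setting the derivative to zero: Σxᵢ(yᵢ − βxᵢ)/2 − β/9 = 0, so β = Σxᵢyᵢ / (Σxᵢ² + σ²/τ²).
Σxᵢyᵢ = 1·2 + 2·9 + 2·9 + 2·9 = 56; Σxᵢ² = 13; σ²/τ² = 2/9.
β̂_MAP = 56 / (13 + 2/9) = 56/(119/9) = 72/17 ≈ 4.235.

β̂_MAP = 4.235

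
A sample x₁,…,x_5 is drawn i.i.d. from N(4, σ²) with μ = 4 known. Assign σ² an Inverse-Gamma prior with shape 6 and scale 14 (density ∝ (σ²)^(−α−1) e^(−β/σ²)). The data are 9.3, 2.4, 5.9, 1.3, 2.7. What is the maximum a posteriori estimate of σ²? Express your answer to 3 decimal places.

Sum of squared deviations about the known mean: SS = (9.3−4)² + (2.4−4)² + (5.9−4)² + (1.3−4)² + (2.7−4)² = 43.24.
The Normal likelihood contributes (σ²)^(−n/2) exp(−SS/(2σ²)), so the posterior is Inverse-Gamma(α + n/2, β + SS/2) = Inverse-Gamma(8.5, 35.62).
The mode of Inverse-Gamma(a, b) is b/(a+1) = 35.62/9.5 ≈ 3.749.

σ̂²_MAP = 3.749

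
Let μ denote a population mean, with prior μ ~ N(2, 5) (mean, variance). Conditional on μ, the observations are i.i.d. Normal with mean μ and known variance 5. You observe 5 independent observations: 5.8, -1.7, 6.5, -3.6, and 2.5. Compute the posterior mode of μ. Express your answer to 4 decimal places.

μ̂_MAP = 1.9167

n = 5; x̄ = (5.8 + (-1.7) + 6.5 + (-3.6) + 2.5)/5 = 9.5/5 = 1.9.
For a Normal prior and Normal likelihood with known variance, the posterior is Normal; its mode equals its mean, the precision-weighted average.
Prior precision 1/σ₀² = 1/5 = 0.2; data precision n/σ² = 5/5 = 1.
μ̂ = (0.2·2 + 1·1.9) / (0.2 + 1) = 2.3/1.2 = 23/12 ≈ 1.9167.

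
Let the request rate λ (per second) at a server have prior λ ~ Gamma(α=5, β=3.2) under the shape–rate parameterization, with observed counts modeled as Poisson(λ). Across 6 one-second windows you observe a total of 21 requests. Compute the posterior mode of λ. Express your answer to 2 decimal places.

λ̂_MAP = 2.72

Σxᵢ = 21, n = 6.
Posterior ∝ λ^4e^(−3.2λ) · λ^21e^(−6λ) = λ^25e^(−9.2λ), i.e. Gamma(shape=26, rate=9.2).
The mode of a Gamma(a, b) with a ≥ 1 (shape–rate) is (a−1)/b = 25/9.2 ≈ 2.72.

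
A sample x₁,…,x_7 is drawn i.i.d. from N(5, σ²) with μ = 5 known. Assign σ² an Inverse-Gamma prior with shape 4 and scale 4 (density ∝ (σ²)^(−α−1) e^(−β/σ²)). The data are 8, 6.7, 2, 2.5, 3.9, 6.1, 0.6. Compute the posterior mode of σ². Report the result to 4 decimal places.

σ̂²_MAP = 3.3482

Sum of squared deviations about the known mean: SS = (8−5)² + (6.7−5)² + (2−5)² + (2.5−5)² + (3.9−5)² + (6.1−5)² + (0.6−5)² = 48.92.
The Normal likelihood contributes (σ²)^(−n/2) exp(−SS/(2σ²)), so the posterior is Inverse-Gamma(α + n/2, β + SS/2) = Inverse-Gamma(7.5, 28.46).
The mode of Inverse-Gamma(a, b) is b/(a+1) = 28.46/8.5 ≈ 3.3482.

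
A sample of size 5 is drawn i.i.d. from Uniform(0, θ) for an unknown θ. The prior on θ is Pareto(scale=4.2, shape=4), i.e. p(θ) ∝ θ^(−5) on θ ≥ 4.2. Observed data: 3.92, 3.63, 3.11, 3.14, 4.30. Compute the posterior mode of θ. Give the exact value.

The Uniform(0, θ) likelihood is θ^(−n) for θ ≥ max(xᵢ), zero otherwise. Here max(xᵢ) = 4.30.
Posterior ∝ θ^(−5) · θ^(−5) = θ^(−10) on θ ≥ max(4.2, 4.30) = 4.30.
This density is strictly decreasing in θ, so the posterior mode lies at the lower boundary of the support.

θ̂_MAP = 4.30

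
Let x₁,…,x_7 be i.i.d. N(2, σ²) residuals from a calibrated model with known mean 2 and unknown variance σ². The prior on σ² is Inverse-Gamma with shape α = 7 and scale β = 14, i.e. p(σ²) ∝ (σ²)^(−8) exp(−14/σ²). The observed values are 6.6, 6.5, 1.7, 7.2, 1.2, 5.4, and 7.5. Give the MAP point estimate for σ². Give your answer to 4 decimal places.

σ̂²_MAP = 6.0430

Sum of squared deviations about the known mean: SS = (6.6−2)² + (6.5−2)² + (1.7−2)² + (7.2−2)² + (1.2−2)² + (5.4−2)² + (7.5−2)² = 110.99.
The Normal likelihood contributes (σ²)^(−n/2) exp(−SS/(2σ²)), so the posterior is Inverse-Gamma(α + n/2, β + SS/2) = Inverse-Gamma(10.5, 69.495).
The mode of Inverse-Gamma(a, b) is b/(a+1) = 69.495/11.5 ≈ 6.0430.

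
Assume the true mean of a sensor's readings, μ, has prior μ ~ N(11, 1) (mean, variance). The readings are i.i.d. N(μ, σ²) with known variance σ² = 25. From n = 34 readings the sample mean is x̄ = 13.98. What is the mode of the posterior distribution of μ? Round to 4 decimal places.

μ̂_MAP = 12.7173

n = 34, x̄ = 13.98.
For a Normal prior and Normal likelihood with known variance, the posterior is Normal; its mode equals its mean, the precision-weighted average.
Prior precision 1/σ₀² = 1/1 = 1; data precision n/σ² = 34/25 = 1.36.
μ̂ = (1·11 + 1.36·13.98) / (1 + 1.36) = 30.0128/2.36 = 18758/1475 ≈ 12.7173.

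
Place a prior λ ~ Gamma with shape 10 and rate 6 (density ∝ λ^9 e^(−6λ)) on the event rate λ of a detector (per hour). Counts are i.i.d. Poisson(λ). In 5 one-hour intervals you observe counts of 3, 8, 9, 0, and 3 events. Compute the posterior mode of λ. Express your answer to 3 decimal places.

Σxᵢ = 3+8+9+0+3 = 23, with n = 5.
Posterior ∝ λ^9e^(−6λ) · λ^23e^(−5λ) = λ^32e^(−11λ), i.e. Gamma(shape=33, rate=11).
The mode of a Gamma(a, b) with a ≥ 1 (shape–rate) is (a−1)/b = 32/11 ≈ 2.909.

λ̂_MAP = 2.909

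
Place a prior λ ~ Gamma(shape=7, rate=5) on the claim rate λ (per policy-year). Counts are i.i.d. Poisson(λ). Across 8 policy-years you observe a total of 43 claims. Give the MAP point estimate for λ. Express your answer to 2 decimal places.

λ̂_MAP = 3.77

Σxᵢ = 43, n = 8.
Posterior ∝ λ^6e^(−5λ) · λ^43e^(−8λ) = λ^49e^(−13λ), i.e. Gamma(shape=50, rate=13).
The mode of a Gamma(a, b) with a ≥ 1 (shape–rate) is (a−1)/b = 49/13 ≈ 3.77.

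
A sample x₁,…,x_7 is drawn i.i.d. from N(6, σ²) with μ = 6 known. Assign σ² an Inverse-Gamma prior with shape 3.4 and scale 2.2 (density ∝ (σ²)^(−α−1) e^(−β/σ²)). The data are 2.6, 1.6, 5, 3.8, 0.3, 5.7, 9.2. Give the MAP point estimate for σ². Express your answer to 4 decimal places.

σ̂²_MAP = 5.3152

Sum of squared deviations about the known mean: SS = (2.6−6)² + (1.6−6)² + (5−6)² + (3.8−6)² + (0.3−6)² + (5.7−6)² + (9.2−6)² = 79.58.
The Normal likelihood contributes (σ²)^(−n/2) exp(−SS/(2σ²)), so the posterior is Inverse-Gamma(α + n/2, β + SS/2) = Inverse-Gamma(6.9, 41.99).
The mode of Inverse-Gamma(a, b) is b/(a+1) = 41.99/7.9 ≈ 5.3152.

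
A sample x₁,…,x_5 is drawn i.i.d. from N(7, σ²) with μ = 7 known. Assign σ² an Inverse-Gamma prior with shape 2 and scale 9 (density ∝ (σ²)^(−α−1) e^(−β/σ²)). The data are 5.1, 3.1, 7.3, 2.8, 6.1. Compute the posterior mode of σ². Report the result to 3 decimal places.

σ̂²_MAP = 5.033

Sum of squared deviations about the known mean: SS = (5.1−7)² + (3.1−7)² + (7.3−7)² + (2.8−7)² + (6.1−7)² = 37.36.
The Normal likelihood contributes (σ²)^(−n/2) exp(−SS/(2σ²)), so the posterior is Inverse-Gamma(α + n/2, β + SS/2) = Inverse-Gamma(4.5, 27.68).
The mode of Inverse-Gamma(a, b) is b/(a+1) = 27.68/5.5 ≈ 5.033.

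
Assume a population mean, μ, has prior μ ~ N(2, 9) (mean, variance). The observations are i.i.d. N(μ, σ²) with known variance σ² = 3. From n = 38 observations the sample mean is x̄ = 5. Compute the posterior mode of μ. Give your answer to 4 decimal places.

n = 38, x̄ = 5.
For a Normal prior and Normal likelihood with known variance, the posterior is Normal; its mode equals its mean, the precision-weighted average.
Prior precision 1/σ₀² = 1/9; data precision n/σ² = 38/3.
μ̂ = ((1/9)·2 + (38/3)·5) / (1/9 + 38/3) = (572/9)/(115/9) = 572/115 ≈ 4.9739.

μ̂_MAP = 4.9739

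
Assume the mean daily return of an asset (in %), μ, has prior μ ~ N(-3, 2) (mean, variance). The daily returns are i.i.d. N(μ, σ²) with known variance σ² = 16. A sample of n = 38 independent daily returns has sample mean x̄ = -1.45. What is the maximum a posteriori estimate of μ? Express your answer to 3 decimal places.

μ̂_MAP = -1.720

n = 38, x̄ = -1.45.
For a Normal prior and Normal likelihood with known variance, the posterior is Normal; its mode equals its mean, the precision-weighted average.
Prior precision 1/σ₀² = 1/2 = 0.5; data precision n/σ² = 38/16 = 2.375.
μ̂ = (0.5·(-3) + 2.375·(-1.45)) / (0.5 + 2.375) = (-4.94375)/2.875 = -791/460 ≈ -1.720.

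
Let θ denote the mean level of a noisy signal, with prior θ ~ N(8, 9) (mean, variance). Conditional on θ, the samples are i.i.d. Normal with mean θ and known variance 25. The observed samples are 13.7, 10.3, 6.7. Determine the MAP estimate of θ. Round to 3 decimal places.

θ̂_MAP = 9.160

n = 3; x̄ = (13.7 + 10.3 + 6.7)/3 = 30.7/3 = 307/30 ≈ 10.2333.
For a Normal prior and Normal likelihood with known variance, the posterior is Normal; its mode equals its mean, the precision-weighted average.
Prior precision 1/σ₀² = 1/9; data precision n/σ² = 3/25 = 0.12.
θ̂ = ((1/9)·8 + 0.12·(307/30)) / (1/9 + 0.12) = (4763/2250)/(52/225) = 4763/520 ≈ 9.160.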